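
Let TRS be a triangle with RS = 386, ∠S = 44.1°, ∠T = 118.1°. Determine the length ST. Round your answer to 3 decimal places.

133.766

The third angle is ∠R = 180° − ∠S − ∠T = 17.80°.
Law of sines: ST = RS·sin R/sin T ≈ 133.77.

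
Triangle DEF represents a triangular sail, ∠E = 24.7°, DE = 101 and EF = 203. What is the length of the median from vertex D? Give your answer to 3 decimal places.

m_D ≈ 43.314

By the law of cosines, FD² = DE² + EF² − 2·DE·EF·cos E = 14156, so FD ≈ 118.98.
Median from D: ½√(2·FD² + 2·DE² − EF²) ≈ 43.314.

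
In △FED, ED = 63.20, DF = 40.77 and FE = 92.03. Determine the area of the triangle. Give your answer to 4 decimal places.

Semiperimeter s = (63.2 + 40.77 + 92.03)/2 = 98.
Heron's formula: area = √(98·34.8·57.23·5.97) ≈ 1079.4.

1079.4479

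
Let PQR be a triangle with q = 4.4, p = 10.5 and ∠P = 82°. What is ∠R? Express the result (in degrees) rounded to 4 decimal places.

Law of sines: sin Q = q·sin P/p ≈ 0.41497.
Since p ≥ q, only the acute value applies: ∠Q ≈ 24.52°.
Then ∠R = 180° − ∠P − ∠Q ≈ 73.48°.

∠R ≈ 73.4826°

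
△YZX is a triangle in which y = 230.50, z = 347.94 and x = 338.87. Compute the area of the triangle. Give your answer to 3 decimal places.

Semiperimeter s = (230.5 + 347.94 + 338.87)/2 = 458.66.
Heron's formula: area = √(458.66·228.16·110.72·119.79) ≈ 37253.

area ≈ 37253.108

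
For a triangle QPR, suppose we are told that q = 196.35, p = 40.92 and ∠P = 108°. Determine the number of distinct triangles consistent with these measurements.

0

q·sin P = 196.35·sin(108°) ≈ 186.7.
Since ∠P is not acute, a triangle exists only if p > q; here p ≤ q, so there is no triangle.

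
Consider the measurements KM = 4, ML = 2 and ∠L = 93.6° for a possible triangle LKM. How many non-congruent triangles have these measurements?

ML·sin L = 2·sin(93.6°) ≈ 1.996.
Since ∠L is not acute, a triangle exists only if KM > ML; here KM > ML, so there is exactly one triangle.

1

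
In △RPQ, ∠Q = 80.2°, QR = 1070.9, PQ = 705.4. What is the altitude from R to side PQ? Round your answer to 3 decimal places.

h_R ≈ 1055.273

By the law of cosines, RP² = PQ² + QR² − 2·PQ·QR·cos Q = 1.3873e+06, so RP ≈ 1177.8.
Area = ½·PQ·QR·sin Q ≈ 3.7219e+05.
The altitude from R has length 2·area/PQ ≈ 1055.3.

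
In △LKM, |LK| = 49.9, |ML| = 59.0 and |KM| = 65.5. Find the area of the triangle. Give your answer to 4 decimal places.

Semiperimeter s = (65.5 + 59 + 49.9)/2 = 87.2.
Heron's formula: area = √(87.2·21.7·28.2·37.3) ≈ 1410.8.

area ≈ 1410.8053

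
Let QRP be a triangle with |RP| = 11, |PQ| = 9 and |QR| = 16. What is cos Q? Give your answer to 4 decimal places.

0.7500

By the law of cosines, cos Q = (|PQ|² + |QR|² − |RP|²) / (2·|PQ|·|QR|) ≈ 0.75000, so ∠Q ≈ 41.41°.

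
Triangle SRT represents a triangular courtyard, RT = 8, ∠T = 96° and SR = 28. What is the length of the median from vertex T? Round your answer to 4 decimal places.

Law of sines: sin S = RT·sin T/SR ≈ 0.28415.
Since SR ≥ RT, only the acute value applies: ∠S ≈ 16.51°.
Then ∠R = 180° − ∠T − ∠S ≈ 67.49°.
Law of sines gives TS = SR·sin R/sin T ≈ 26.01.
Median from T: ½√(2·RT² + 2·TS² − SR²) ≈ 13.2.

m_T ≈ 13.2004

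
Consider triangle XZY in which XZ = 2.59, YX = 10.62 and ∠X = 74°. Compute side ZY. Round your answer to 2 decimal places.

10.21

By the law of cosines, ZY² = YX² + XZ² − 2·YX·XZ·cos X = 104.33, so ZY ≈ 10.214.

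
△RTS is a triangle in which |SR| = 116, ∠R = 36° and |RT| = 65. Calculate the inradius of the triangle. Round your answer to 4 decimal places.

r ≈ 17.3777

By the law of cosines, |TS|² = |SR|² + |RT|² − 2·|SR|·|RT|·cos R = 5481, so |TS| ≈ 74.034.
Area = ½·|SR|·|RT|·sin R ≈ 2216.
Semiperimeter s = (74.034+116+65)/2 = 127.52.
Inradius = area/s = 2216/127.52 ≈ 17.378.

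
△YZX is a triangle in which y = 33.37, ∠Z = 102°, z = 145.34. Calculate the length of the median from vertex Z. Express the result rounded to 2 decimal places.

Law of sines: sin Y = y·sin Z/z ≈ 0.22458.
Since z ≥ y, only the acute value applies: ∠Y ≈ 12.98°.
Then ∠X = 180° − ∠Z − ∠Y ≈ 65.02°.
Law of sines gives x = z·sin X/sin Z ≈ 134.69.
Median from Z: ½√(2·x² + 2·y² − z²) ≈ 65.928.

65.93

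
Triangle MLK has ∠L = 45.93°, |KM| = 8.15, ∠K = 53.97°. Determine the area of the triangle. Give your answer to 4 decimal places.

The third angle is ∠M = 180° − ∠L − ∠K = 80.10°.
Law of sines: |LK| = |KM|·sin M/sin L ≈ 11.174.
Law of sines: |ML| = |KM|·sin K/sin L ≈ 9.1734.
Area = ½·|KM|·|LK|·sin K ≈ 36.825.

36.8248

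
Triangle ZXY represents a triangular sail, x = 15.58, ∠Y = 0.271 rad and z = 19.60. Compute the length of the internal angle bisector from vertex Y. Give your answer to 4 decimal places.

By the law of cosines, y² = z² + x² − 2·z·x·cos Y = 38.45, so y ≈ 6.2008.
The bisector from Y has length 2·z·x·cos(∠Y/2)/(z+x) ≈ 17.201.

17.2012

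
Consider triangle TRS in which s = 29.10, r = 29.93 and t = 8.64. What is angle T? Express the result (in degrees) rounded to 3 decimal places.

∠T ≈ 16.756°

By the law of cosines, cos T = (r² + s² − t²) / (2·r·s) ≈ 0.95754, so ∠T ≈ 16.76°.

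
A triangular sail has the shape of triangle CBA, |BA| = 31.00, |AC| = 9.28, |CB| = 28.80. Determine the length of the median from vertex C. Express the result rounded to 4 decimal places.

Median from C: ½√(2·|AC|² + 2·|CB|² − |BA|²) ≈ 14.749.

m_C ≈ 14.7489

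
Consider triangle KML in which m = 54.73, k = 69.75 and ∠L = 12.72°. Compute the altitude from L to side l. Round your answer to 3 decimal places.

By the law of cosines, l² = k² + m² − 2·k·m·cos L = 412.98, so l ≈ 20.322.
Area = ½·k·m·sin L ≈ 420.27.
The altitude from L has length 2·area/l ≈ 41.362.

41.362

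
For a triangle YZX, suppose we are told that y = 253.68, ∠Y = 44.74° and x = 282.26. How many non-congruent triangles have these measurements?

x·sin Y = 282.26·sin(44.74°) ≈ 198.7.
Since x sin Y < y < x (198.7 < 253.68 < 282.26), two triangles exist.

2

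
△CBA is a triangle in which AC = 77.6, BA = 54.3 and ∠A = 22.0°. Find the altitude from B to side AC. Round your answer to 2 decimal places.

By the law of cosines, CB² = BA² + AC² − 2·BA·AC·cos A = 1156.5, so CB ≈ 34.008.
Area = ½·BA·AC·sin A ≈ 789.24.
The altitude from B has length 2·area/AC ≈ 20.341.

h_B ≈ 20.34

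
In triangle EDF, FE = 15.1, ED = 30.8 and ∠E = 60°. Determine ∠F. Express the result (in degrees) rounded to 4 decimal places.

By the law of cosines, DF² = FE² + ED² − 2·FE·ED·cos E = 711.57, so DF ≈ 26.675.
Law of cosines again: cos F = (DF² + FE² − ED²)/(2·DF·FE) ≈ -0.01125, so ∠F ≈ 90.64°.

90.6444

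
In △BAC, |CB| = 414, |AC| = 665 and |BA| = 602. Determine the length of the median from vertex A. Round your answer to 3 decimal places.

Median from A: ½√(2·|BA|² + 2·|AC|² − |CB|²) ≈ 599.55.

m_A ≈ 599.554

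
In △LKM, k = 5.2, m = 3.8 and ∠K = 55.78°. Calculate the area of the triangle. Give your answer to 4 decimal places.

Law of sines: sin M = m·sin K/k ≈ 0.60426.
Since k ≥ m, only the acute value applies: ∠M ≈ 37.18°.
Then ∠L = 180° − ∠K − ∠M ≈ 87.04°.
Law of sines gives l = k·sin L/sin K ≈ 6.2803.
Area = ½·k·m·sin L ≈ 9.8669.

area ≈ 9.8669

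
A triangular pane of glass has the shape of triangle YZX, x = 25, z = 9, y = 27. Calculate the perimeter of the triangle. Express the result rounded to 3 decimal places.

61.000

Perimeter = 27 + 9 + 25 = 61.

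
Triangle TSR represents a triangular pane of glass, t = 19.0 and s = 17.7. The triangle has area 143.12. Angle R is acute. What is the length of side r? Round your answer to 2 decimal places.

17.92

From area = ½·t·s·sin R, we get sin R = 2·area/(t·s) ≈ 0.85114.
Taking the acute solution, ∠R ≈ 58.34°.
Law of cosines then gives r ≈ 17.923.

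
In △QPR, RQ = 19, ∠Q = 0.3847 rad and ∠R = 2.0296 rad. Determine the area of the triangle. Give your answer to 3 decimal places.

91.348

The third angle is ∠P = π − ∠R − ∠Q = 0.7273 rad.
Law of sines: PR = RQ·sin Q/sin P ≈ 10.725.
Law of sines: QP = RQ·sin R/sin P ≈ 25.622.
Area = ½·RQ·PR·sin R ≈ 91.348.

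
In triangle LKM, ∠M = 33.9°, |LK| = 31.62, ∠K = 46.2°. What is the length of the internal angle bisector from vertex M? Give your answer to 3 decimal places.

The third angle is ∠L = 180° − ∠K − ∠M = 99.90°.
Law of sines: |KM| = |LK|·sin L/sin M ≈ 55.848.
Law of sines: |ML| = |LK|·sin K/sin M ≈ 40.918.
The bisector from M has length 2·|KM|·|ML|·cos(∠M/2)/(|KM|+|ML|) ≈ 45.18.

t_M ≈ 45.180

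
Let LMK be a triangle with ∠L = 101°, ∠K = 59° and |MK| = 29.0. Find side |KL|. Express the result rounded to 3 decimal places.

The third angle is ∠M = 180° − ∠K − ∠L = 20.00°.
Law of sines: |KL| = |MK|·sin M/sin L ≈ 10.104.

10.104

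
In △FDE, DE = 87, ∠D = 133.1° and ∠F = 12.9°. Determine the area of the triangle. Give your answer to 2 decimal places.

The third angle is ∠E = 180° − ∠F − ∠D = 34.00°.
Law of sines: EF = DE·sin D/sin F ≈ 284.54.
Law of sines: FD = DE·sin E/sin F ≈ 217.92.
Area = ½·DE·EF·sin E ≈ 6921.5.

6921.46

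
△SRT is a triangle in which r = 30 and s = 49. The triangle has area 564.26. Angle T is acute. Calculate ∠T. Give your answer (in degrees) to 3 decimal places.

From area = ½·s·r·sin T, we get sin T = 2·area/(s·r) ≈ 0.76770.
Taking the acute solution, ∠T ≈ 50.15°.

∠T ≈ 50.148°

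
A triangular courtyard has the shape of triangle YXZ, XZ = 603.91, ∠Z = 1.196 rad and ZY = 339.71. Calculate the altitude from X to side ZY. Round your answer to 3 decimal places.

By the law of cosines, YX² = XZ² + ZY² − 2·XZ·ZY·cos Z = 3.299e+05, so YX ≈ 574.37.
Area = ½·XZ·ZY·sin Z ≈ 95456.
The altitude from X has length 2·area/ZY ≈ 561.99.

h_X ≈ 561.988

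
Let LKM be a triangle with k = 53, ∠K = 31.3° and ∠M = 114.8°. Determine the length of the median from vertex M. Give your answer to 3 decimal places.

The third angle is ∠L = 180° − ∠K − ∠M = 33.90°.
Law of sines: l = k·sin L/sin K ≈ 56.9.
Law of sines: m = k·sin M/sin K ≈ 92.609.
Median from M: ½√(2·l² + 2·k² − m²) ≈ 29.651.

m_M ≈ 29.651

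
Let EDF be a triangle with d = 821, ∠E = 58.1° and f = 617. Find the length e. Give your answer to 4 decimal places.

By the law of cosines, e² = d² + f² − 2·d·f·cos E = 5.1936e+05, so e ≈ 720.67.

720.6676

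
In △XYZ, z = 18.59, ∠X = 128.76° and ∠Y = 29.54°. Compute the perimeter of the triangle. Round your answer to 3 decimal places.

The third angle is ∠Z = 180° − ∠X − ∠Y = 21.70°.
Law of sines: x = z·sin X/sin Z ≈ 39.205.
Law of sines: y = z·sin Y/sin Z ≈ 24.788.
Semiperimeter s = (39.205+24.788+18.59)/2 = 41.292.
Perimeter = 39.205 + 24.788 + 18.59 = 82.584.

perimeter ≈ 82.584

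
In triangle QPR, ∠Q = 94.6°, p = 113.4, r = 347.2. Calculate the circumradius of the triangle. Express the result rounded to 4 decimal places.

By the law of cosines, q² = p² + r² − 2·p·r·cos Q = 1.3972e+05, so q ≈ 373.79.
Area = ½·p·r·sin Q ≈ 19623.
Circumradius = q/(2 sin Q) ≈ 187.5.

187.5014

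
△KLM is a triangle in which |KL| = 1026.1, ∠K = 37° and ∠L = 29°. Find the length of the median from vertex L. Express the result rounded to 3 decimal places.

The third angle is ∠M = 180° − ∠K − ∠L = 114.00°.
Law of sines: |LM| = |KL|·sin K/sin M ≈ 675.96.
Law of sines: |MK| = |KL|·sin L/sin M ≈ 544.54.
Median from L: ½√(2·|KL|² + 2·|LM|² − |MK|²) ≈ 825.09.

825.089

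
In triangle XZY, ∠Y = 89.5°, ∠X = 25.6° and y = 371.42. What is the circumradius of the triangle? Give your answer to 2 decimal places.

R ≈ 185.72

The third angle is ∠Z = 180° − ∠Y − ∠X = 64.90°.
Law of sines: x = y·sin X/sin Y ≈ 160.49.
Law of sines: z = y·sin Z/sin Y ≈ 336.36.
Circumradius = y/(2 sin Y) ≈ 185.72.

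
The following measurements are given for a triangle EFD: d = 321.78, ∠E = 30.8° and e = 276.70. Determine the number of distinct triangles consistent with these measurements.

2

d·sin E = 321.78·sin(30.8°) ≈ 164.8.
Since d sin E < e < d (164.8 < 276.70 < 321.78), two triangles exist.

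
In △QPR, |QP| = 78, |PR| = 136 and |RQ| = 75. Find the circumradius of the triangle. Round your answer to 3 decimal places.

83.481

By the law of cosines, cos Q = (|RQ|² + |QP|² − |PR|²) / (2·|RQ|·|QP|) ≈ -0.58009, so ∠Q ≈ 125.46°.
Circumradius = |PR|/(2 sin Q) ≈ 83.481.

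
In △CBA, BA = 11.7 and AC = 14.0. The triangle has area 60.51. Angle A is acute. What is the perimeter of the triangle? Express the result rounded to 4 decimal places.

From area = ½·BA·AC·sin A, we get sin A = 2·area/(BA·AC) ≈ 0.73883.
Taking the acute solution, ∠A ≈ 47.63°.
Law of cosines then gives CB ≈ 10.589.
Perimeter = 11.7 + 14 + 10.589 = 36.289.

36.2888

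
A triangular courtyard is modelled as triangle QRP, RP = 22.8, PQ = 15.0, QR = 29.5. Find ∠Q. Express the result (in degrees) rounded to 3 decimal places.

By the law of cosines, cos Q = (PQ² + QR² − RP²) / (2·PQ·QR) ≈ 0.65018, so ∠Q ≈ 49.44°.

49.445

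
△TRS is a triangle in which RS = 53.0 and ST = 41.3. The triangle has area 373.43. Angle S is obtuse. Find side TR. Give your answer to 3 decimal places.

92.897

From area = ½·RS·ST·sin S, we get sin S = 2·area/(RS·ST) ≈ 0.34120.
Taking the obtuse solution, ∠S ≈ 160.05°.
Law of cosines then gives TR ≈ 92.897.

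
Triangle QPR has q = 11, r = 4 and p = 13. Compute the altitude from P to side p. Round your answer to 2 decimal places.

h_P ≈ 3.15

Semiperimeter s = (11 + 13 + 4)/2 = 14.
Heron's formula: area = √(14·3·1·10) ≈ 20.494.
The altitude from P has length 2·area/p ≈ 3.1529.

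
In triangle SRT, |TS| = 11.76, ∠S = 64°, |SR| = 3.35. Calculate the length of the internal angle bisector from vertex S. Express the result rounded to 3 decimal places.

By the law of cosines, |RT|² = |TS|² + |SR|² − 2·|TS|·|SR|·cos S = 114.98, so |RT| ≈ 10.723.
The bisector from S has length 2·|TS|·|SR|·cos(∠S/2)/(|TS|+|SR|) ≈ 4.4222.

4.422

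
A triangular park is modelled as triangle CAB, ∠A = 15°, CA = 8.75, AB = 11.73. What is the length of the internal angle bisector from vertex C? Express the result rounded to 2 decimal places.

t_C ≈ 2.30

By the law of cosines, BC² = CA² + AB² − 2·CA·AB·cos A = 15.875, so BC ≈ 3.9843.
Law of cosines again: cos C = (BC² + CA² − AB²)/(2·BC·CA) ≈ -0.64761, so ∠C ≈ 130.36°.
The bisector from C has length 2·BC·CA·cos(∠C/2)/(BC+CA) ≈ 2.2983.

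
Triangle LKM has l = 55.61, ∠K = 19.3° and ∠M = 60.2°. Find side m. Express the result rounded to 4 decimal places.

49.0783

The third angle is ∠L = 180° − ∠K − ∠M = 100.50°.
Law of sines: m = l·sin M/sin L ≈ 49.078.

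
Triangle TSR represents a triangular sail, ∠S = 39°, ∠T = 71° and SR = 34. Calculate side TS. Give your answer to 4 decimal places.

The third angle is ∠R = 180° − ∠T − ∠S = 70.00°.
Law of sines: TS = SR·sin R/sin T ≈ 33.791.

33.7905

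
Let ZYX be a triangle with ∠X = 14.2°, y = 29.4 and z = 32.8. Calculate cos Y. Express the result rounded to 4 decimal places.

By the law of cosines, x² = z² + y² − 2·z·y·cos X = 70.489, so x ≈ 8.3958.
Law of cosines again: cos Y = (x² + z² − y²)/(2·x·z) ≈ 0.51196, so ∠Y ≈ 59.21°.

cos Y ≈ 0.5120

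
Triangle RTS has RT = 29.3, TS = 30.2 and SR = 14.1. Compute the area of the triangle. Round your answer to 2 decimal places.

203.35

Semiperimeter s = (30.2 + 14.1 + 29.3)/2 = 36.8.
Heron's formula: area = √(36.8·6.6·22.7·7.5) ≈ 203.35.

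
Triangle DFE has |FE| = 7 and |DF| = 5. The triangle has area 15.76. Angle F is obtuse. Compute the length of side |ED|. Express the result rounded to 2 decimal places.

10.22

From area = ½·|DF|·|FE|·sin F, we get sin F = 2·area/(|DF|·|FE|) ≈ 0.90057.
Taking the obtuse solution, ∠F ≈ 115.77°.
Law of cosines then gives |ED| ≈ 10.219.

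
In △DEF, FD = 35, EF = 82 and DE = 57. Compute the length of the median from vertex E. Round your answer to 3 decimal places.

Median from E: ½√(2·DE² + 2·EF² − FD²) ≈ 68.412.

68.412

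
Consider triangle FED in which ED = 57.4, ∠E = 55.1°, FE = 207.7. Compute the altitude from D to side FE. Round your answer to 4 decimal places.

By the law of cosines, DF² = FE² + ED² − 2·FE·ED·cos E = 32792, so DF ≈ 181.09.
Area = ½·FE·ED·sin E ≈ 4888.9.
The altitude from D has length 2·area/FE ≈ 47.077.

47.0767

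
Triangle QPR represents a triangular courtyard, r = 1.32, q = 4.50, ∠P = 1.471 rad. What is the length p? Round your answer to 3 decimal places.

4.562

By the law of cosines, p² = r² + q² − 2·r·q·cos P = 20.809, so p ≈ 4.5617.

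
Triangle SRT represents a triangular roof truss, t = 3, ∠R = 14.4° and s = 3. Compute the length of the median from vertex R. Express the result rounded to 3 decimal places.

m_R ≈ 2.976

By the law of cosines, r² = t² + s² − 2·t·s·cos R = 0.5655, so r ≈ 0.752.
Median from R: ½√(2·t² + 2·s² − r²) ≈ 2.9763.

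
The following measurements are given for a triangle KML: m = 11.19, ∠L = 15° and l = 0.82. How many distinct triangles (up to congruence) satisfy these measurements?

0

m·sin L = 11.19·sin(15°) ≈ 2.896.
Since l = 0.82 < 2.896 = m sin L, no triangle exists.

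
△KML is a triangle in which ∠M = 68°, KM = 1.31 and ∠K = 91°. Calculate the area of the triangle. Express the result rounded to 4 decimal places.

The third angle is ∠L = 180° − ∠K − ∠M = 21.00°.
Law of sines: ML = KM·sin K/sin L ≈ 3.6549.
Law of sines: LK = KM·sin M/sin L ≈ 3.3893.
Area = ½·KM·ML·sin M ≈ 2.2196.

area ≈ 2.2196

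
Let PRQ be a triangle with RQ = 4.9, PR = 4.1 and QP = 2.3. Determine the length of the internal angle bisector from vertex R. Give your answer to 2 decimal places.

t_R ≈ 4.33

By the law of cosines, cos R = (PR² + RQ² − QP²) / (2·PR·RQ) ≈ 0.88427, so ∠R ≈ 27.84°.
The bisector from R has length 2·PR·RQ·cos(∠R/2)/(PR+RQ) ≈ 4.3334.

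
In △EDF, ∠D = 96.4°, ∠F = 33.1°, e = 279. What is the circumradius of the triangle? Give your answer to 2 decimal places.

The third angle is ∠E = 180° − ∠D − ∠F = 50.50°.
Law of sines: d = e·sin D/sin E ≈ 359.32.
Law of sines: f = e·sin F/sin E ≈ 197.46.
Circumradius = e/(2 sin E) ≈ 180.79.

R ≈ 180.79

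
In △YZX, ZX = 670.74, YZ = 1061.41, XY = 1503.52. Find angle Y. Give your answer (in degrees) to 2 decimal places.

23.03

By the law of cosines, cos Y = (XY² + YZ² − ZX²) / (2·XY·YZ) ≈ 0.92028, so ∠Y ≈ 23.03°.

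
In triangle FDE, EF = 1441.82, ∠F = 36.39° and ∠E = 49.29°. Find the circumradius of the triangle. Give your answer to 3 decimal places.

R ≈ 722.964

The third angle is ∠D = 180° − ∠E − ∠F = 94.32°.
Law of sines: DE = EF·sin F/sin D ≈ 857.84.
Law of sines: FD = EF·sin E/sin D ≈ 1096.
Circumradius = EF/(2 sin D) ≈ 722.96.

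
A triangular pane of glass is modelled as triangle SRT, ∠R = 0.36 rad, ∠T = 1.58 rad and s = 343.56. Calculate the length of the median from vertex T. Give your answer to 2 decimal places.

183.07

The third angle is ∠S = π − ∠R − ∠T = 1.202 rad.
Law of sines: r = s·sin R/sin S ≈ 129.77.
Law of sines: t = s·sin T/sin S ≈ 368.37.
Median from T: ½√(2·s² + 2·r² − t²) ≈ 183.07.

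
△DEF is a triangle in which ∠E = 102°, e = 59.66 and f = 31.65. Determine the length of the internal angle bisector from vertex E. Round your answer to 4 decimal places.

t_E ≈ 23.2613

Law of sines: sin F = f·sin E/e ≈ 0.51891.
Since e ≥ f, only the acute value applies: ∠F ≈ 31.26°.
Then ∠D = 180° − ∠E − ∠F ≈ 46.74°.
Law of sines gives d = e·sin D/sin E ≈ 44.419.
The bisector from E has length 2·f·d·cos(∠E/2)/(f+d) ≈ 23.261.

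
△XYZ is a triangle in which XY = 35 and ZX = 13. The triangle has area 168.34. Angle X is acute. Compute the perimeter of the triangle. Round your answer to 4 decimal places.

75.9622

From area = ½·ZX·XY·sin X, we get sin X = 2·area/(ZX·XY) ≈ 0.73996.
Taking the acute solution, ∠X ≈ 47.73°.
Law of cosines then gives YZ ≈ 27.962.
Perimeter = 27.962 + 13 + 35 = 75.962.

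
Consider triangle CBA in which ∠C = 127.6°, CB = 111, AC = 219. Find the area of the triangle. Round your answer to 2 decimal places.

Area = ½·AC·CB·sin C ≈ 9629.9.

9629.88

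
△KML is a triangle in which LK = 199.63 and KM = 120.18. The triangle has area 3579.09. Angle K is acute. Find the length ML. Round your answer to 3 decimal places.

From area = ½·LK·KM·sin K, we get sin K = 2·area/(LK·KM) ≈ 0.29836.
Taking the acute solution, ∠K ≈ 17.36°.
Law of cosines then gives ML ≈ 92.184.

92.184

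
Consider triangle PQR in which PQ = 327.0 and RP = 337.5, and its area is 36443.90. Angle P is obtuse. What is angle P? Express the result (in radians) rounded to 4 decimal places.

From area = ½·RP·PQ·sin P, we get sin P = 2·area/(RP·PQ) ≈ 0.66044.
Taking the obtuse solution, ∠P ≈ 2.420 rad.

∠P ≈ 2.4202 rad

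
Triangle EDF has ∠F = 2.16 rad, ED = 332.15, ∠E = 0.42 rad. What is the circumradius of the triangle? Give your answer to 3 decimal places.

R ≈ 199.757

The third angle is ∠D = π − ∠F − ∠E = 0.562 rad.
Law of sines: DF = ED·sin E/sin F ≈ 162.91.
Law of sines: FE = ED·sin D/sin F ≈ 212.76.
Circumradius = ED/(2 sin F) ≈ 199.76.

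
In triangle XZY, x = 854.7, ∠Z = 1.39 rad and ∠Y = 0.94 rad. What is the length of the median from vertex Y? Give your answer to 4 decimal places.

The third angle is ∠X = π − ∠Z − ∠Y = 0.812 rad.
Law of sines: z = x·sin Z/sin X ≈ 1159.1.
Law of sines: y = x·sin Y/sin X ≈ 951.52.
Median from Y: ½√(2·x² + 2·z² − y²) ≈ 900.35.

900.3473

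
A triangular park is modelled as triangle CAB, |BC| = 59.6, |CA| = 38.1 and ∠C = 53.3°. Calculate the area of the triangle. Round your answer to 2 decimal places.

910.32

Area = ½·|BC|·|CA|·sin C ≈ 910.32.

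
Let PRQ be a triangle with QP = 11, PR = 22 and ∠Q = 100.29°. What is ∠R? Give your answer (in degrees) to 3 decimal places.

Law of sines: sin R = QP·sin Q/PR ≈ 0.49196.
Since PR ≥ QP, only the acute value applies: ∠R ≈ 29.47°.
Then ∠P = 180° − ∠Q − ∠R ≈ 50.24°.

29.469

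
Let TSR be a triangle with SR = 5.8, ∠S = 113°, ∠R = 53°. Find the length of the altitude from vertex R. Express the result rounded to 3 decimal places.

The third angle is ∠T = 180° − ∠S − ∠R = 14.00°.
Law of sines: RT = SR·sin S/sin T ≈ 22.069.
Law of sines: TS = SR·sin R/sin T ≈ 19.147.
Area = ½·SR·RT·sin R ≈ 51.112.
The altitude from R has length 2·area/TS ≈ 5.3389.

h_R ≈ 5.339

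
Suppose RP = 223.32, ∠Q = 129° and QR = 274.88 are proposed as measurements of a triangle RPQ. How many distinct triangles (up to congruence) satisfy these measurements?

QR·sin Q = 274.88·sin(129°) ≈ 213.6.
Since ∠Q is not acute, a triangle exists only if RP > QR; here RP ≤ QR, so there is no triangle.

0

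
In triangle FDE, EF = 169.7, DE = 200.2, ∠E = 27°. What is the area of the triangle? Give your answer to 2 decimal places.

7711.92

Area = ½·DE·EF·sin E ≈ 7711.9.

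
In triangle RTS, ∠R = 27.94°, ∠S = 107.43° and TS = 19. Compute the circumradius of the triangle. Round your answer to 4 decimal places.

20.2755

The third angle is ∠T = 180° − ∠S − ∠R = 44.63°.
Law of sines: SR = TS·sin T/sin R ≈ 28.488.
Law of sines: RT = TS·sin S/sin R ≈ 38.689.
Circumradius = TS/(2 sin R) ≈ 20.275.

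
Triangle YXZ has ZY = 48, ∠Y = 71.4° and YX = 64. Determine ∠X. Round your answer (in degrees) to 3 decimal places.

43.056

By the law of cosines, XZ² = ZY² + YX² − 2·ZY·YX·cos Y = 4440.3, so XZ ≈ 66.636.
Law of cosines again: cos X = (YX² + XZ² − ZY²)/(2·YX·XZ) ≈ 0.73069, so ∠X ≈ 43.06°.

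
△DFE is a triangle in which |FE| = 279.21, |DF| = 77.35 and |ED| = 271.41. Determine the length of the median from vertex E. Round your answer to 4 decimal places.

m_E ≈ 272.6079

Median from E: ½√(2·|FE|² + 2·|ED|² − |DF|²) ≈ 272.61.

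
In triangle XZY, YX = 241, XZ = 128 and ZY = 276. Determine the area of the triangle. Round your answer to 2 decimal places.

Semiperimeter s = (276 + 241 + 128)/2 = 322.5.
Heron's formula: area = √(322.5·46.5·81.5·194.5) ≈ 15418.

15418.07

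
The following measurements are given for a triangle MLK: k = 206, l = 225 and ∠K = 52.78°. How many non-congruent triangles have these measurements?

l·sin K = 225·sin(52.78°) ≈ 179.2.
Since l sin K < k < l (179.2 < 206 < 225), two triangles exist.

2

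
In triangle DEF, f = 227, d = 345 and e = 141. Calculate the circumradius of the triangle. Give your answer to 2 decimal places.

By the law of cosines, cos D = (e² + f² − d²) / (2·e·f) ≈ -0.74382, so ∠D ≈ 138.06°.
Circumradius = d/(2 sin D) ≈ 258.09.

R ≈ 258.09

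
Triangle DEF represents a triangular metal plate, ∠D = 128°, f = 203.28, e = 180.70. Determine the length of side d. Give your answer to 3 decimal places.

By the law of cosines, d² = e² + f² − 2·e·f·cos D = 1.1921e+05, so d ≈ 345.26.

345.261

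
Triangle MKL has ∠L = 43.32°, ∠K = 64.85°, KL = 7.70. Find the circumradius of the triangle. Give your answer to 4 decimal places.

4.0521

The third angle is ∠M = 180° − ∠K − ∠L = 71.83°.
Law of sines: LM = KL·sin K/sin M ≈ 7.3358.
Law of sines: MK = KL·sin L/sin M ≈ 5.56.
Circumradius = KL/(2 sin M) ≈ 4.0521.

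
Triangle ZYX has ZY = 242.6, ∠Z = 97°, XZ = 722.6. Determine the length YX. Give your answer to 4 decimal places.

By the law of cosines, YX² = XZ² + ZY² − 2·XZ·ZY·cos Z = 6.2373e+05, so YX ≈ 789.77.

789.7681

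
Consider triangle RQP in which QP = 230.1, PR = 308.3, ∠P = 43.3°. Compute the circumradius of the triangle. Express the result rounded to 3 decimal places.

By the law of cosines, RQ² = QP² + PR² − 2·QP·PR·cos P = 44739, so RQ ≈ 211.52.
Area = ½·QP·PR·sin P ≈ 24326.
Circumradius = RQ/(2 sin P) ≈ 154.21.

154.207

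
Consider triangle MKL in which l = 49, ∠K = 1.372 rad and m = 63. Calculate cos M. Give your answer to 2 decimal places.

By the law of cosines, k² = l² + m² − 2·l·m·cos K = 5150.7, so k ≈ 71.768.
Law of cosines again: cos M = (k² + l² − m²)/(2·k·l) ≈ 0.50939, so ∠M ≈ 1.036 rad.

cos M ≈ 0.51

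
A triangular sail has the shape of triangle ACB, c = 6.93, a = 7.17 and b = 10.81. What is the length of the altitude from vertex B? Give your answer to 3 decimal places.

4.525

Semiperimeter s = (7.17 + 6.93 + 10.81)/2 = 12.455.
Heron's formula: area = √(12.455·5.285·5.525·1.645) ≈ 24.459.
The altitude from B has length 2·area/b ≈ 4.5253.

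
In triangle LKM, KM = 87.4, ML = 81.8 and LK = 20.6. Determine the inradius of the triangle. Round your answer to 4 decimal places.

r ≈ 8.7706

Semiperimeter s = (87.4 + 81.8 + 20.6)/2 = 94.9.
Heron's formula: area = √(94.9·7.5·13.1·74.3) ≈ 832.33.
Inradius = area/s = 832.33/94.9 ≈ 8.7706.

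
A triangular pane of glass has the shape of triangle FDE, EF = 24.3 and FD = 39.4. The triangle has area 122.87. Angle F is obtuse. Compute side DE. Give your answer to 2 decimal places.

63.19

From area = ½·EF·FD·sin F, we get sin F = 2·area/(EF·FD) ≈ 0.25667.
Taking the obtuse solution, ∠F ≈ 165.13°.
Law of cosines then gives DE ≈ 63.194.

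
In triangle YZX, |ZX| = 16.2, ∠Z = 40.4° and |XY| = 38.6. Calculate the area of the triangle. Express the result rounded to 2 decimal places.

area ≈ 259.77

Law of sines: sin Y = |ZX|·sin Z/|XY| ≈ 0.27201.
Since |XY| ≥ |ZX|, only the acute value applies: ∠Y ≈ 15.78°.
Then ∠X = 180° − ∠Z − ∠Y ≈ 123.82°.
Law of sines gives |YZ| = |XY|·sin X/sin Z ≈ 49.481.
Area = ½·|XY|·|ZX|·sin X ≈ 259.77.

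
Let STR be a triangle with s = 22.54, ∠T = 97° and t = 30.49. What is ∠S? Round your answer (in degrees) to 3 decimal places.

∠S ≈ 47.202°

Law of sines: sin S = s·sin T/t ≈ 0.73375.
Since t ≥ s, only the acute value applies: ∠S ≈ 47.20°.
Then ∠R = 180° − ∠T − ∠S ≈ 35.80°.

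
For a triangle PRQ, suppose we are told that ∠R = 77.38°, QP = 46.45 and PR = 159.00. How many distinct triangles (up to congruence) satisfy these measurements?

PR·sin R = 159.00·sin(77.38°) ≈ 155.2.
Since QP = 46.45 < 155.2 = PR sin R, no triangle exists.

0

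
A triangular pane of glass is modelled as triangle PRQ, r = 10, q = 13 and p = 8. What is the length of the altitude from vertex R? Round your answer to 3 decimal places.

Semiperimeter s = (8 + 10 + 13)/2 = 15.5.
Heron's formula: area = √(15.5·7.5·5.5·2.5) ≈ 39.98.
The altitude from R has length 2·area/r ≈ 7.9961.

h_R ≈ 7.996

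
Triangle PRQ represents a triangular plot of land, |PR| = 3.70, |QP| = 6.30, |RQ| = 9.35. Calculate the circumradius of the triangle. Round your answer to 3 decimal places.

6.843

By the law of cosines, cos P = (|QP|² + |PR|² − |RQ|²) / (2·|QP|·|PR|) ≈ -0.73021, so ∠P ≈ 136.90°.
Circumradius = |RQ|/(2 sin P) ≈ 6.8426.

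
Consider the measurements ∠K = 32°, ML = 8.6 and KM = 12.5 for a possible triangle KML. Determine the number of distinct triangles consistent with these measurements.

2

KM·sin K = 12.5·sin(32°) ≈ 6.624.
Since KM sin K < ML < KM (6.624 < 8.6 < 12.5), two triangles exist.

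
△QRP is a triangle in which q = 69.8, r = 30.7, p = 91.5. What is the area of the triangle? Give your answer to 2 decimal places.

area ≈ 859.70

Semiperimeter s = (69.8 + 30.7 + 91.5)/2 = 96.
Heron's formula: area = √(96·26.2·65.3·4.5) ≈ 859.7.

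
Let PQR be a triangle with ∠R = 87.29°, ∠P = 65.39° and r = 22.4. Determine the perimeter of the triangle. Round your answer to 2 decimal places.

53.08

The third angle is ∠Q = 180° − ∠R − ∠P = 27.32°.
Law of sines: p = r·sin P/sin R ≈ 20.388.
Law of sines: q = r·sin Q/sin R ≈ 10.292.
Semiperimeter s = (20.388+10.292+22.4)/2 = 26.54.
Perimeter = 20.388 + 10.292 + 22.4 = 53.08.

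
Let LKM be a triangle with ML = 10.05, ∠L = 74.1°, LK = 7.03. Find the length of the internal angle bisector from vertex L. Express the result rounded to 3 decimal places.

By the law of cosines, KM² = ML² + LK² − 2·ML·LK·cos L = 111.71, so KM ≈ 10.569.
The bisector from L has length 2·ML·LK·cos(∠L/2)/(ML+LK) ≈ 6.6028.

t_L ≈ 6.603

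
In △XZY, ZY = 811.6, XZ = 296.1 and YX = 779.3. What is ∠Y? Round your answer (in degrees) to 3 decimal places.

21.328

By the law of cosines, cos Y = (ZY² + YX² − XZ²) / (2·ZY·YX) ≈ 0.93151, so ∠Y ≈ 21.33°.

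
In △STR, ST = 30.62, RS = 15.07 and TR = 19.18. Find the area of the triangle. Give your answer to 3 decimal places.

116.405

Semiperimeter s = (19.18 + 15.07 + 30.62)/2 = 32.435.
Heron's formula: area = √(32.435·13.255·17.365·1.815) ≈ 116.41.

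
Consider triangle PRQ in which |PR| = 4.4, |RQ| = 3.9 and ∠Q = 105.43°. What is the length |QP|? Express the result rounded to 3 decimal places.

Law of sines: sin P = |RQ|·sin Q/|PR| ≈ 0.85442.
Since |PR| ≥ |RQ|, only the acute value applies: ∠P ≈ 58.70°.
Then ∠R = 180° − ∠Q − ∠P ≈ 15.87°.
Law of sines gives |QP| = |PR|·sin R/sin Q ≈ 1.2486.

1.249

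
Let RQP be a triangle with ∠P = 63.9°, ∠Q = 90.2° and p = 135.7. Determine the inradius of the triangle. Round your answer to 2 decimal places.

25.39

The third angle is ∠R = 180° − ∠Q − ∠P = 25.90°.
Law of sines: r = p·sin R/sin P ≈ 66.005.
Law of sines: q = p·sin Q/sin P ≈ 151.11.
Area = ½·p·r·sin Q ≈ 4478.4.
Semiperimeter s = (66.005+151.11+135.7)/2 = 176.41.
Inradius = area/s = 4478.4/176.41 ≈ 25.387.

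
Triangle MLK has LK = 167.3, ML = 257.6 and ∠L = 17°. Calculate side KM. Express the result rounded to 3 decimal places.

109.180

By the law of cosines, KM² = ML² + LK² − 2·ML·LK·cos L = 11920, so KM ≈ 109.18.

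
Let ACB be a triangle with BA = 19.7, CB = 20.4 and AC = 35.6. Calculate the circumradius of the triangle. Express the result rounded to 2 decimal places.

R ≈ 21.78

By the law of cosines, cos A = (BA² + AC² − CB²) / (2·BA·AC) ≈ 0.88354, so ∠A ≈ 27.93°.
Circumradius = CB/(2 sin A) ≈ 21.778.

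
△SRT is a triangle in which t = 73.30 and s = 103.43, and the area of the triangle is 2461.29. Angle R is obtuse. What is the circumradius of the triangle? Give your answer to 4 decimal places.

From area = ½·t·s·sin R, we get sin R = 2·area/(t·s) ≈ 0.64930.
Taking the obtuse solution, ∠R ≈ 139.51°.
Law of cosines then gives r ≈ 166.14.
Circumradius = r/(2 sin R) ≈ 127.94.

127.9388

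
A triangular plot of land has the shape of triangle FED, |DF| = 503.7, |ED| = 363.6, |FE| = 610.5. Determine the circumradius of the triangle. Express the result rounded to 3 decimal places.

By the law of cosines, cos F = (|DF|² + |FE|² − |ED|²) / (2·|DF|·|FE|) ≈ 0.80358, so ∠F ≈ 36.53°.
Circumradius = |ED|/(2 sin F) ≈ 305.45.

R ≈ 305.449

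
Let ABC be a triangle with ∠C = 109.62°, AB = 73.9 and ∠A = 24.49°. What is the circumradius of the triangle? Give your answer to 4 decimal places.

R ≈ 39.2275

The third angle is ∠B = 180° − ∠C − ∠A = 45.89°.
Law of sines: BC = AB·sin A/sin C ≈ 32.522.
Law of sines: CA = AB·sin B/sin C ≈ 56.331.
Circumradius = AB/(2 sin C) ≈ 39.228.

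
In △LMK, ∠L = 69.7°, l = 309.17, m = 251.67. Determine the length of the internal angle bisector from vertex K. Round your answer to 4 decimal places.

t_K ≈ 239.6540

Law of sines: sin M = m·sin L/l ≈ 0.76346.
Since l ≥ m, only the acute value applies: ∠M ≈ 49.77°.
Then ∠K = 180° − ∠L − ∠M ≈ 60.53°.
Law of sines gives k = l·sin K/sin L ≈ 286.99.
The bisector from K has length 2·l·m·cos(∠K/2)/(l+m) ≈ 239.65.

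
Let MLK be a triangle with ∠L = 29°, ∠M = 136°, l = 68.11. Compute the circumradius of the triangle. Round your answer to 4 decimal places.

The third angle is ∠K = 180° − ∠M − ∠L = 15.00°.
Law of sines: m = l·sin M/sin L ≈ 97.591.
Law of sines: k = l·sin K/sin L ≈ 36.361.
Circumradius = l/(2 sin L) ≈ 70.244.

70.2441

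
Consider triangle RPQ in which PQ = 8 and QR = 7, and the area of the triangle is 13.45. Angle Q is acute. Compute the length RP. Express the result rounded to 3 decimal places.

From area = ½·PQ·QR·sin Q, we get sin Q = 2·area/(PQ·QR) ≈ 0.48036.
Taking the acute solution, ∠Q ≈ 0.501 rad.
Law of cosines then gives RP ≈ 3.8429.

3.843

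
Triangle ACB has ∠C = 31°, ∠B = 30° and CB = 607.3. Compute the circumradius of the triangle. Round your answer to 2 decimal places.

The third angle is ∠A = 180° − ∠C − ∠B = 119.00°.
Law of sines: BA = CB·sin C/sin A ≈ 357.62.
Law of sines: AC = CB·sin B/sin A ≈ 347.18.
Circumradius = CB/(2 sin A) ≈ 347.18.

R ≈ 347.18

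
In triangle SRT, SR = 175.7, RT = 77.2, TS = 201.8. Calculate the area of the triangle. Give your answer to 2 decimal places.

6711.83

Semiperimeter s = (77.2 + 201.8 + 175.7)/2 = 227.35.
Heron's formula: area = √(227.35·150.15·25.55·51.65) ≈ 6711.8.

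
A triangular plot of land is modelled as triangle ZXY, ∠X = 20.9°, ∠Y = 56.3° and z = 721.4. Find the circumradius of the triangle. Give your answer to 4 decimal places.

The third angle is ∠Z = 180° − ∠X − ∠Y = 102.80°.
Law of sines: x = z·sin X/sin Z ≈ 263.91.
Law of sines: y = z·sin Y/sin Z ≈ 615.47.
Circumradius = z/(2 sin Z) ≈ 369.89.

R ≈ 369.8921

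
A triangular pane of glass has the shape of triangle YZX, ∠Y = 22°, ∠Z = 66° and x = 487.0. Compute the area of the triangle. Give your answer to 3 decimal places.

40606.742

The third angle is ∠X = 180° − ∠Y − ∠Z = 92.00°.
Law of sines: y = x·sin Y/sin X ≈ 182.54.
Law of sines: z = x·sin Z/sin X ≈ 445.17.
Area = ½·x·y·sin Z ≈ 40607.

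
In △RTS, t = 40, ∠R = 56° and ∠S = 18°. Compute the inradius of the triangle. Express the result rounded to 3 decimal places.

The third angle is ∠T = 180° − ∠S − ∠R = 106.00°.
Law of sines: r = t·sin R/sin T ≈ 34.498.
Law of sines: s = t·sin S/sin T ≈ 12.859.
Area = ½·t·r·sin S ≈ 213.21.
Semiperimeter p = (34.498+40+12.859)/2 = 43.678.
Inradius = area/p = 213.21/43.678 ≈ 4.8813.

4.881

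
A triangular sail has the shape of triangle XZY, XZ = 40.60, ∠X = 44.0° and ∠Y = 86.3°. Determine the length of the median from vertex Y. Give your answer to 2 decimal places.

21.65

The third angle is ∠Z = 180° − ∠Y − ∠X = 49.70°.
Law of sines: ZY = XZ·sin X/sin Y ≈ 28.262.
Law of sines: YX = XZ·sin Z/sin Y ≈ 31.029.
Median from Y: ½√(2·ZY² + 2·YX² − XZ²) ≈ 21.649.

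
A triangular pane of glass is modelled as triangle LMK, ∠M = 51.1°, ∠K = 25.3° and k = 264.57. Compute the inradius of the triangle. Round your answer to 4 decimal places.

The third angle is ∠L = 180° − ∠M − ∠K = 103.60°.
Law of sines: l = k·sin L/sin K ≈ 601.72.
Law of sines: m = k·sin M/sin K ≈ 481.8.
Area = ½·k·l·sin M ≈ 61947.
Semiperimeter s = (601.72+481.8+264.57)/2 = 674.05.
Inradius = area/s = 61947/674.05 ≈ 91.904.

r ≈ 91.9040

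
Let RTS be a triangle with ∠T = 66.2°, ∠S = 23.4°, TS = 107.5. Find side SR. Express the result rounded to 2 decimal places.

98.36

The third angle is ∠R = 180° − ∠T − ∠S = 90.40°.
Law of sines: SR = TS·sin T/sin R ≈ 98.361.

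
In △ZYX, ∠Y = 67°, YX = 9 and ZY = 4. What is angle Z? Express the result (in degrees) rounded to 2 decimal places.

∠Z ≈ 86.66°

By the law of cosines, XZ² = ZY² + YX² − 2·ZY·YX·cos Y = 68.867, so XZ ≈ 8.2986.
Law of cosines again: cos Z = (XZ² + ZY² − YX²)/(2·XZ·ZY) ≈ 0.05825, so ∠Z ≈ 86.66°.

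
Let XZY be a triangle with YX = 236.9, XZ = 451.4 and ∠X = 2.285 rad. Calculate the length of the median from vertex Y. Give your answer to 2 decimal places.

By the law of cosines, ZY² = YX² + XZ² − 2·YX·XZ·cos X = 3.9997e+05, so ZY ≈ 632.43.
Median from Y: ½√(2·ZY² + 2·YX² − XZ²) ≈ 420.84.

420.84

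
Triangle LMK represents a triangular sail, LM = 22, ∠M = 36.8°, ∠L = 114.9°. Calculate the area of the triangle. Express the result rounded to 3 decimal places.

area ≈ 277.350

The third angle is ∠K = 180° − ∠L − ∠M = 28.30°.
Law of sines: MK = LM·sin L/sin K ≈ 42.091.
Law of sines: KL = LM·sin M/sin K ≈ 27.798.
Area = ½·LM·MK·sin M ≈ 277.35.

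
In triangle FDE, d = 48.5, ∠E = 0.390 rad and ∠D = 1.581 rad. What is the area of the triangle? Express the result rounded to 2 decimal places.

area ≈ 411.84

The third angle is ∠F = π − ∠D − ∠E = 1.171 rad.
Law of sines: f = d·sin F/sin D ≈ 44.67.
Law of sines: e = d·sin E/sin D ≈ 18.44.
Area = ½·d·f·sin E ≈ 411.84.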